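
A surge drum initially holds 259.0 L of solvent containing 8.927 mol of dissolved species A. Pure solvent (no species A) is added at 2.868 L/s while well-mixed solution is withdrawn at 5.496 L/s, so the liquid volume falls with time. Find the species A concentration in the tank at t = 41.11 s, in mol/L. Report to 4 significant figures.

Total volume: dV/dt = Q_in − Q_out = -2.62800 L/s, so V(t) = 259.0 − 2.62800 t and V(41.11) = 150.963 L.
No species A enters, so dm/dt = −Q_out · (m/V).
Separate: dm/m = −Q_out dt/V(t) ⇒ ln(m/m₀) = −(Q_out/(Q_in−Q_out)) ln(V/V₀).
m = m₀ (V₀/V)^(Q_out/(Q_in−Q_out)) = 8.927 × (259.0/150.963)^(-2.09132) = 2.88694 mol.
C = m/V = 2.88694/150.963 = 0.0191235 mol/L.

0.01912 mol/L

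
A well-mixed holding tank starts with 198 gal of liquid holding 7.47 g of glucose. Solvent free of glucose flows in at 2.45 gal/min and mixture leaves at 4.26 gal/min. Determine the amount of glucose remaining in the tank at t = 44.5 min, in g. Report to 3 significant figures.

Total volume: dV/dt = Q_in − Q_out = -1.8100 gal/min, so V(t) = 198 − 1.8100 t and V(44.5) = 117.46 gal.
Solute balance: dm/dt = 0 − Q_out C = −Q_out m/V(t).
Separate: dm/m = −Q_out dt/V(t) ⇒ ln(m/m₀) = −(Q_out/(Q_in−Q_out)) ln(V/V₀).
m = m₀ (V₀/V)^(Q_out/(Q_in−Q_out)) = 7.47 × (198/117.46)^(-2.3536) = 2.1855 g.

2.19 g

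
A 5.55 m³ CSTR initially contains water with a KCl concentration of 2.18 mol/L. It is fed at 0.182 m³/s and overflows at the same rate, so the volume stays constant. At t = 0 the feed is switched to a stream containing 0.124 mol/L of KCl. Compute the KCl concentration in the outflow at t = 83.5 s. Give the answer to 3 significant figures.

0.257 mol/L

Unsteady species balance (constant V, well mixed): V dC/dt = Q(C_in − C).
Rewrite as dC/dt + C/τ = C_in/τ, τ = V/Q = 30.495 s.
Integrating: C(t) = C_in + (C₀ − C_in) e^(−t/τ).
C(83.5) = 0.124 + (2.18 − 0.124)·e^(−83.5/30.495) = 0.124 + (2.0560)·0.064687 = 0.25700 mol/L.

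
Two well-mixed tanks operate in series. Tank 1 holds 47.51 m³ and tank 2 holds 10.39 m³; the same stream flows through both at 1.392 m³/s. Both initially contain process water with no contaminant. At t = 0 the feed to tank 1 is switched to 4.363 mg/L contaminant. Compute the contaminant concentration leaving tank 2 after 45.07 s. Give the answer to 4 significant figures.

Species balance on tank i: dCᵢ/dt = (Cᵢ₋₁ − Cᵢ)/τᵢ with τᵢ = Vᵢ/Q.
τ₁ = 47.51/1.392 = 34.1307 s; τ₂ = 10.39/1.392 = 7.46408 s.
Tank 1: C₁ = C_in(1 − e^(−t/τ₁)). Tank 2 (τ₁ ≠ τ₂): C₂ = C_in[1 − (τ₁ e^(−t/τ₁) − τ₂ e^(−t/τ₂))/(τ₁ − τ₂)].
At t = 45.07: e^(−t/τ₁) = 0.266999, e^(−t/τ₂) = 0.00238573.
C₂ = 4.363·[1 − (34.1307·0.266999 − 7.46408·0.00238573)/(26.6667)] = 4.363·0.658935 = 2.87493 mg/L.

2.875 mg/L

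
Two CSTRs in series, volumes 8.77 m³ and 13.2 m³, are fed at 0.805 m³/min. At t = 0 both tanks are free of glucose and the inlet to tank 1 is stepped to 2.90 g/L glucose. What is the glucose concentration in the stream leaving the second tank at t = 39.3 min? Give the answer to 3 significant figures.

2.27 g/L

Each tank obeys Vᵢ dCᵢ/dt = Q(Cᵢ₋₁ − Cᵢ), so τᵢ = Vᵢ/Q.
τ₁ = 8.77/0.805 = 10.894 min; τ₂ = 13.2/0.805 = 16.398 min.
Tank 1: C₁ = C_in(1 − e^(−t/τ₁)). Tank 2 (τ₁ ≠ τ₂): C₂ = C_in[1 − (τ₁ e^(−t/τ₁) − τ₂ e^(−t/τ₂))/(τ₁ − τ₂)].
At t = 39.3: e^(−t/τ₁) = 0.027124, e^(−t/τ₂) = 0.091017.
C₂ = 2.90·[1 − (10.894·0.027124 − 16.398·0.091017)/(-5.5031)] = 2.90·0.78249 = 2.2692 g/L.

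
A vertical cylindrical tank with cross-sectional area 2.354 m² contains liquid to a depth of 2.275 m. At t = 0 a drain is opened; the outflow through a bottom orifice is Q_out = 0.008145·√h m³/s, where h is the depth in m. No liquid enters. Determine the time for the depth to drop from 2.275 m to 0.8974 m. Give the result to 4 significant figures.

324.3 s

With no inflow, A dh/dt = −0.008145 √h.
This is separable: 2 d(√h)/dt = −0.008145/A, so √h = √h₀ − (0.008145/(2A)) t.
t = 2A(√h₀ − √h)/0.008145 = 2·2.354·(√2.275 − √0.8974)/0.008145
  = 4.70800 × (1.50831 − 0.947312) / 0.008145 = 324.270 s.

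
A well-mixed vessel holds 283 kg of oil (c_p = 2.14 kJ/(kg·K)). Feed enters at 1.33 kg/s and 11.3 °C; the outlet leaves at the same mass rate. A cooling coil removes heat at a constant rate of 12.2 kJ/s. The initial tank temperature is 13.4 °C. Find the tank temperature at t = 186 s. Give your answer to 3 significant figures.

9.68 °C

M c_p dT/dt = ṁ c_p (T_in − T) − Q̇.
Rearrange: dT/dt = (T_ss − T)/τ with τ = M/ṁ = 212.78 s and T_ss = T_in − Q̇/(ṁ c_p) = 7.0136 °C.
Integrating: T(t) = T_ss + (T₀ − T_ss) e^(−t/τ).
T(186) = 7.0136 + (6.3864)·e^(−186/212.78) = 7.0136 + (6.3864)·0.41722 = 9.6781 °C.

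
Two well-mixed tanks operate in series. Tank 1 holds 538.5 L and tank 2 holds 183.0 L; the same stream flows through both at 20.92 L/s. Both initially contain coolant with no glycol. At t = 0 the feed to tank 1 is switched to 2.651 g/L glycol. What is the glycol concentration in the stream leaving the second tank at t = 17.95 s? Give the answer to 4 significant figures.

0.8269 g/L

Species balance on tank i: dCᵢ/dt = (Cᵢ₋₁ − Cᵢ)/τᵢ with τᵢ = Vᵢ/Q.
τ₁ = 538.5/20.92 = 25.7409 s; τ₂ = 183.0/20.92 = 8.74761 s.
Tank 1: C₁ = C_in(1 − e^(−t/τ₁)). Tank 2 (τ₁ ≠ τ₂): C₂ = C_in[1 − (τ₁ e^(−t/τ₁) − τ₂ e^(−t/τ₂))/(τ₁ − τ₂)].
At t = 17.95: e^(−t/τ₁) = 0.497911, e^(−t/τ₂) = 0.128479.
C₂ = 2.651·[1 − (25.7409·0.497911 − 8.74761·0.128479)/(16.9933)] = 2.651·0.311917 = 0.826892 g/L.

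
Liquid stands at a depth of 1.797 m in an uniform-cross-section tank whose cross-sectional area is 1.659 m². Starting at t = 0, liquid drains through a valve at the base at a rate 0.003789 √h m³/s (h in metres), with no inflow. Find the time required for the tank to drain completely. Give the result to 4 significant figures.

A dh/dt = −Q_out = −0.003789 √h.
This is separable: 2 d(√h)/dt = −0.003789/A, so √h = √h₀ − (0.003789/(2A)) t.
Tank is empty when √h = 0: t_empty = 2A√h₀/0.003789.
t_empty = 2·1.659·√1.797/0.003789 = 3.31800·1.34052/0.003789 = 1173.89 s.

1174 s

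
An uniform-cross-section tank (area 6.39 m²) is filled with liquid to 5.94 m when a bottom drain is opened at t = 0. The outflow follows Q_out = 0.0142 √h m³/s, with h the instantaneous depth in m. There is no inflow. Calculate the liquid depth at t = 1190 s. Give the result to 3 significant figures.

A dh/dt = −Q_out = −0.0142 √h.
Separate and integrate: 2(√h − √h₀) = −(0.0142/A) t.
√h = √5.94 − 0.0142·1190/(2·6.39) = 2.4372 − 1.3222 = 1.1150.
h = 1.1150² = 1.2432 m.

1.24 m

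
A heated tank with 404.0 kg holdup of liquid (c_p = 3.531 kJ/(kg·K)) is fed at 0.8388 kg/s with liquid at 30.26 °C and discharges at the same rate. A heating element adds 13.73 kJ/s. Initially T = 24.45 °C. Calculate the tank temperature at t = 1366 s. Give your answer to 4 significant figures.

34.28 °C

First-law balance (no shaft work): M c_p dT/dt = ṁ c_p (T_in − T) + 13.73.
τ = M/ṁ = 481.640 s; T_ss = T_in + Q̇/(ṁ c_p) = 30.26 + 13.73/(0.8388·3.531) = 34.8957 °C.
Solution: T(t) = T_ss + (T₀ − T_ss) e^(−t/τ).
T(1366) = 34.8957 + (-10.4457)·e^(−1366/481.640) = 34.8957 + (-10.4457)·0.0586516 = 34.2830 °C.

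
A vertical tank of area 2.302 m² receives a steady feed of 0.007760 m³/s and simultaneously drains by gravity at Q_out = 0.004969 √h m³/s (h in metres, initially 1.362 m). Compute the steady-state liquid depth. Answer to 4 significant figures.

2.439 m

A dh/dt = Q_in − 0.004969 √h. Steady state requires inflow = outflow:
Q_in = 0.004969 √h_ss ⇒ √h_ss = 0.007760/0.004969 = 1.56168.
h_ss = 1.56168² = 2.43885 m. (Since h₀ = 1.362 m < h_ss, the level will rise toward this value.)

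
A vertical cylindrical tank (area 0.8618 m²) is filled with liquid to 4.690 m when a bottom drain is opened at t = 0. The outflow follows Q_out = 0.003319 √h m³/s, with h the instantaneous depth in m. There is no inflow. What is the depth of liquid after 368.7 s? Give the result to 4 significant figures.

2.119 m

A dh/dt = −Q_out = −0.003319 √h.
∫ h^(−1/2) dh = −(0.003319/A) ∫ dt, giving 2√h = 2√h₀ − (0.003319/A) t.
√h = √4.690 − 0.003319·368.7/(2·0.8618) = 2.16564 − 0.709976 = 1.45566.
h = 1.45566² = 2.11896 m.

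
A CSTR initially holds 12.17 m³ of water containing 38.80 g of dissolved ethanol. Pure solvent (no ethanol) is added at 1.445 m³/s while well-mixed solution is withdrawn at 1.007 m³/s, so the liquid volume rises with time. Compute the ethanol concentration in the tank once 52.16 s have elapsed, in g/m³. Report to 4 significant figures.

0.09757 g/m³

Total volume: dV/dt = Q_in − Q_out = 0.438000 m³/s, so V(t) = 12.17 + 0.438000 t and V(52.16) = 35.0161 m³.
Species balance (pure solvent in): dm/dt = −Q_out · m/V(t).
Separate: dm/m = −Q_out dt/V(t) ⇒ ln(m/m₀) = −(Q_out/(Q_in−Q_out)) ln(V/V₀).
m = m₀ (V₀/V)^(Q_out/(Q_in−Q_out)) = 38.80 × (12.17/35.0161)^(2.29909) = 3.41668 g.
C = m/V = 3.41668/35.0161 = 0.0975745 g/m³.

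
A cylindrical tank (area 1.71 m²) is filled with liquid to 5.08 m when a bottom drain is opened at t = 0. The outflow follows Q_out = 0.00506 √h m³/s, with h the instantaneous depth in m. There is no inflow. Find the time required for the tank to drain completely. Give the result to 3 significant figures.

Unsteady balance on liquid volume: A dh/dt = −0.00506 √h.
This is separable: 2 d(√h)/dt = −0.00506/A, so √h = √h₀ − (0.00506/(2A)) t.
Tank is empty when √h = 0: t_empty = 2A√h₀/0.00506.
t_empty = 2·1.71·√5.08/0.00506 = 3.4200·2.2539/0.00506 = 1523.4 s.

1520 s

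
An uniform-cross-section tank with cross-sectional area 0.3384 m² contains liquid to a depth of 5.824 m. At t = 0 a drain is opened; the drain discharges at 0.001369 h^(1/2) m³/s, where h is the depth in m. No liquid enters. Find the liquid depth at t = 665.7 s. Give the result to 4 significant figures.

1.138 m

Accumulation of liquid (constant cross-section A): A dh/dt = −0.001369 √h.
Separate and integrate: 2(√h − √h₀) = −(0.001369/A) t.
√h = √5.824 − 0.001369·665.7/(2·0.3384) = 2.41330 − 1.34655 = 1.06675.
h = 1.06675² = 1.13795 m.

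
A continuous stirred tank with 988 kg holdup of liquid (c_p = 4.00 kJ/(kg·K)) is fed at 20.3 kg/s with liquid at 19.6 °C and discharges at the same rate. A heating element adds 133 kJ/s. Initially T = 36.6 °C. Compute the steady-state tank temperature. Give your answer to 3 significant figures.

M c_p dT/dt = ṁ c_p (T_in − T) + Q̇.
At steady state dT/dt = 0 ⇒ T_ss = T_in + Q̇/(ṁ c_p) = 19.6 + 133/(20.3·4.00) = 21.238 °C.

21.2 °C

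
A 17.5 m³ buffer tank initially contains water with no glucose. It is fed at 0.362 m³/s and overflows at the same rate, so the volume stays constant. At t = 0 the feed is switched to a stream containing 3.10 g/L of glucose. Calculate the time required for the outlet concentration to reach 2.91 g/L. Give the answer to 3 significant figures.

135 s

Species balance: V dC/dt = Q(C_in − C) ⇒ τ = V/Q = 48.343 s.
C(t) = C_in + (C₀ − C_in) e^(−t/τ). Set C = 2.91 and solve for t:
e^(−t/τ) = (C − C_in)/(C₀ − C_in) = (2.91 − 3.10)/(0 − 3.10) = 0.061290
t = −τ ln(…) = 48.343 × 2.7921 = 134.98 s.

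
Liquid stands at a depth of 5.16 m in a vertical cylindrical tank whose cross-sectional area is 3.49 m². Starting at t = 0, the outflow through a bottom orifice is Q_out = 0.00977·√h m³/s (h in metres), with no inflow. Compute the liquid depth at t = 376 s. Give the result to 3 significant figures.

Volume balance on the tank: A dh/dt = −0.00977 √h.
Separate and integrate: 2(√h − √h₀) = −(0.00977/A) t.
√h = √5.16 − 0.00977·376/(2·3.49) = 2.2716 − 0.52629 = 1.7453.
h = 1.7453² = 3.0460 m.

3.05 m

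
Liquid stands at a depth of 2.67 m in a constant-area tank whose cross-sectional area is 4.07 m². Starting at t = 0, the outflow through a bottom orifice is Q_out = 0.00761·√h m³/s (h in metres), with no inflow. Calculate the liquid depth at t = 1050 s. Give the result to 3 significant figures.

A dh/dt = −Q_out = −0.00761 √h.
Separate and integrate: 2(√h − √h₀) = −(0.00761/A) t.
√h = √2.67 − 0.00761·1050/(2·4.07) = 1.6340 − 0.98163 = 0.65238.
h = 0.65238² = 0.42560 m.

0.426 m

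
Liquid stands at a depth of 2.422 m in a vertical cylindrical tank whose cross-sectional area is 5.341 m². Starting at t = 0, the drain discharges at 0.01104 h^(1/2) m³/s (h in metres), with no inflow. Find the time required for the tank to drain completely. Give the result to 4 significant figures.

1506 s

A dh/dt = −Q_out = −0.01104 √h.
∫ h^(−1/2) dh = −(0.01104/A) ∫ dt, giving 2√h = 2√h₀ − (0.01104/A) t.
Tank is empty when √h = 0: t_empty = 2A√h₀/0.01104.
t_empty = 2·5.341·√2.422/0.01104 = 10.6820·1.55628/0.01104 = 1505.81 s.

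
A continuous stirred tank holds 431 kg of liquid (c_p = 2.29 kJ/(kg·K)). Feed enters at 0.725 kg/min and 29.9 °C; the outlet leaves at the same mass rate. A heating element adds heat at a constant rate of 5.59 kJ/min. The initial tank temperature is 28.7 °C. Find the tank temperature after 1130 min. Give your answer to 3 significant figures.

32.6 °C

First-law balance (no shaft work): M c_p dT/dt = ṁ c_p (T_in − T) + 5.59.
Rearrange: dT/dt = (T_ss − T)/τ with τ = M/ṁ = 594.48 min and T_ss = T_in + Q̇/(ṁ c_p) = 33.267 °C.
T approaches T_ss exponentially: T(t) = T_ss + (T₀ − T_ss) e^(−t/τ).
T(1130) = 33.267 + (-4.5670)·e^(−1130/594.48) = 33.267 + (-4.5670)·0.14945 = 32.584 °C.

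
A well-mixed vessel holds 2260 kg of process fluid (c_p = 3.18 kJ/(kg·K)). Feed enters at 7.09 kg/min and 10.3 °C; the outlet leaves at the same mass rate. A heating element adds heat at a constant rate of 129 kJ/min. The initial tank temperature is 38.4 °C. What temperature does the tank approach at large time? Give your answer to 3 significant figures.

M c_p dT/dt = ṁ c_p (T_in − T) + Q̇.
At steady state dT/dt = 0 ⇒ T_ss = T_in + Q̇/(ṁ c_p) = 10.3 + 129/(7.09·3.18) = 16.022 °C.

16.0 °C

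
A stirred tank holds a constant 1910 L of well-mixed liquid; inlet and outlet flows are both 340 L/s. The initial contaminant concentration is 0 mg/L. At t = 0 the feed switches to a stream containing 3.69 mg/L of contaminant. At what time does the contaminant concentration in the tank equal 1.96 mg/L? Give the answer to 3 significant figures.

Accumulation = in − out for the solute gives V dC/dt = Q(C_in − C), so τ = V/Q = 5.6176 s.
C(t) = C_in + (C₀ − C_in) e^(−t/τ). Set C = 1.96 and solve for t:
e^(−t/τ) = (C − C_in)/(C₀ − C_in) = (1.96 − 3.69)/(0 − 3.69) = 0.46883
t = −τ ln(…) = 5.6176 × 0.75751 = 4.2554 s.

4.26 s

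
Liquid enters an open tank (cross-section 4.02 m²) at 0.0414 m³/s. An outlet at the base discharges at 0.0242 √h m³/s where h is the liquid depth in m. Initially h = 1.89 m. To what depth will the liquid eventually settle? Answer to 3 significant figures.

Level balance: A dh/dt = 0.0414 − 0.0242 √h. Setting dh/dt = 0:
Q_in = 0.0242 √h_ss ⇒ √h_ss = 0.0414/0.0242 = 1.7107.
h_ss = 1.7107² = 2.9266 m. (Since h₀ = 1.89 m < h_ss, the level will rise toward this value.)

2.93 m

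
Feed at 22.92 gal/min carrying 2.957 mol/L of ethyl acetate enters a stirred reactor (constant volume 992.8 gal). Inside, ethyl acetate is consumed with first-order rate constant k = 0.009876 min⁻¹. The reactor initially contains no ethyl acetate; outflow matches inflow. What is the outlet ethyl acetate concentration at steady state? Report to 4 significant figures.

Species balance: V dC/dt = Q C_in − Q C − k V C.
Steady state (dC/dt = 0): C_ss = Q C_in/(Q + kV) = C_in/(1 + kV/Q).
C_ss = 22.92·2.957/(22.92 + 0.009876·992.8) = 67.7744/32.7249 = 2.07104 mol/L.

2.071 mol/L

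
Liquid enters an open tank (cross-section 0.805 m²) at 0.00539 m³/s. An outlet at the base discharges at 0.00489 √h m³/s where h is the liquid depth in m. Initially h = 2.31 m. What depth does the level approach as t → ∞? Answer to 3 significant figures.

Volume balance on the tank: A dh/dt = Q_in − 0.00489 √h. At steady state dh/dt = 0:
Q_in = 0.00489 √h_ss ⇒ √h_ss = 0.00539/0.00489 = 1.1022.
h_ss = 1.1022² = 1.2150 m. (Since h₀ = 2.31 m > h_ss, the level will fall toward this value.)

1.21 m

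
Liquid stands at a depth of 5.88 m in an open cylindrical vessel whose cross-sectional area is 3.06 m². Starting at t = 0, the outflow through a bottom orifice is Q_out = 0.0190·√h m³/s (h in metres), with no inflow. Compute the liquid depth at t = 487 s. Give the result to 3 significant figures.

A dh/dt = −Q_out = −0.0190 √h.
This is separable: 2 d(√h)/dt = −0.0190/A, so √h = √h₀ − (0.0190/(2A)) t.
√h = √5.88 − 0.0190·487/(2·3.06) = 2.4249 − 1.5119 = 0.91294.
h = 0.91294² = 0.83346 m.

0.833 m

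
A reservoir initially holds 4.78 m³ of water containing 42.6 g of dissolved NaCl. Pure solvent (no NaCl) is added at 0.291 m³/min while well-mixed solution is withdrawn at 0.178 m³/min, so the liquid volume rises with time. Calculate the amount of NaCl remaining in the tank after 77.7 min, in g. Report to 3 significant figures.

Let m(t) be the amount of NaCl. Volume: V(t) = V₀ + (Q_in − Q_out) t = 4.78 + 0.11300 t; V(77.7) = 13.560 m³.
No NaCl enters, so dm/dt = −Q_out · (m/V).
Separate: dm/m = −Q_out dt/V(t) ⇒ ln(m/m₀) = −(Q_out/(Q_in−Q_out)) ln(V/V₀).
m = m₀ (V₀/V)^(Q_out/(Q_in−Q_out)) = 42.6 × (4.78/13.560)^(1.5752) = 8.2432 g.

8.24 g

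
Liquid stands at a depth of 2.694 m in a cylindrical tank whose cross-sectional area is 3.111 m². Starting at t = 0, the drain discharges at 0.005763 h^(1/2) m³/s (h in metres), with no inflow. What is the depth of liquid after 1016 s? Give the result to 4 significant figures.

0.4904 m

A dh/dt = −Q_out = −0.005763 √h.
This is separable: 2 d(√h)/dt = −0.005763/A, so √h = √h₀ − (0.005763/(2A)) t.
√h = √2.694 − 0.005763·1016/(2·3.111) = 1.64134 − 0.941049 = 0.700292.
h = 0.700292² = 0.490409 m.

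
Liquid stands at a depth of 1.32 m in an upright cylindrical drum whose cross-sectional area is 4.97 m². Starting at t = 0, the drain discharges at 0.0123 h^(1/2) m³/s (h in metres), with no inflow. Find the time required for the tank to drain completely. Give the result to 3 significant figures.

928 s

A dh/dt = −Q_out = −0.0123 √h.
∫ h^(−1/2) dh = −(0.0123/A) ∫ dt, giving 2√h = 2√h₀ − (0.0123/A) t.
Tank is empty when √h = 0: t_empty = 2A√h₀/0.0123.
t_empty = 2·4.97·√1.32/0.0123 = 9.9400·1.1489/0.0123 = 928.47 s.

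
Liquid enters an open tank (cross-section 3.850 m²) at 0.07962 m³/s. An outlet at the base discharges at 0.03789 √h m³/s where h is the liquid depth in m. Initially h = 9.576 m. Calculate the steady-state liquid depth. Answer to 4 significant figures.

4.416 m

A dh/dt = Q_in − 0.03789 √h. Steady state requires inflow = outflow:
Q_in = 0.03789 √h_ss ⇒ √h_ss = 0.07962/0.03789 = 2.10135.
h_ss = 2.10135² = 4.41566 m. (Since h₀ = 9.576 m > h_ss, the level will fall toward this value.)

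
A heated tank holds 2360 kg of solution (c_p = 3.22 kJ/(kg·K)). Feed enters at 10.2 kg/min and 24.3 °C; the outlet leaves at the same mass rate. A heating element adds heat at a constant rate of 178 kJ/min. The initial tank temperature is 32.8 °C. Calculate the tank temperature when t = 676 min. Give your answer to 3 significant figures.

29.9 °C

M c_p dT/dt = ṁ c_p (T_in − T) + Q̇.
τ = M/ṁ = 231.37 min; T_ss = T_in + Q̇/(ṁ c_p) = 24.3 + 178/(10.2·3.22) = 29.720 °C.
Solution: T(t) = T_ss + (T₀ − T_ss) e^(−t/τ).
T(676) = 29.720 + (3.0804)·e^(−676/231.37) = 29.720 + (3.0804)·0.053842 = 29.885 °C.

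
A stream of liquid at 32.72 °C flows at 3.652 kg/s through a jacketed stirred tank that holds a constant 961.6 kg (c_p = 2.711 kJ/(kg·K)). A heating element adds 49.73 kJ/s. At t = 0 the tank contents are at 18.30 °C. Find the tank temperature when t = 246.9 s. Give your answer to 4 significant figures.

30.13 °C

M c_p dT/dt = ṁ c_p (T_in − T) + Q̇.
τ = M/ṁ = 263.308 s; T_ss = T_in + Q̇/(ṁ c_p) = 32.72 + 49.73/(3.652·2.711) = 37.7429 °C.
T approaches T_ss exponentially: T(t) = T_ss + (T₀ − T_ss) e^(−t/τ).
T(246.9) = 37.7429 + (-19.4429)·e^(−246.9/263.308) = 37.7429 + (-19.4429)·0.391533 = 30.1304 °C.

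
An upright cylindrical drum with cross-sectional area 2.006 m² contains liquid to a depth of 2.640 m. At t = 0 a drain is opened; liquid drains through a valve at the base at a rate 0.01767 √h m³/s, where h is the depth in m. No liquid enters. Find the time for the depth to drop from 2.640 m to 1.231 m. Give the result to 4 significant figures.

117.0 s

Mass balance (ρ constant): A dh/dt = −0.01767 √h.
This is separable: 2 d(√h)/dt = −0.01767/A, so √h = √h₀ − (0.01767/(2A)) t.
t = 2A(√h₀ − √h)/0.01767 = 2·2.006·(√2.640 − √1.231)/0.01767
  = 4.01200 × (1.62481 − 1.10950) / 0.01767 = 117.000 s.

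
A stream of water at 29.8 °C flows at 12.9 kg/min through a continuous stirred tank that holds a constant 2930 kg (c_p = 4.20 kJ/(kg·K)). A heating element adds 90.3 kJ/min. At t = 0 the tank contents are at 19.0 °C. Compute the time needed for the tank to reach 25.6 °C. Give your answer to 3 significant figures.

171 min

Heat balance on the well-mixed liquid: M c_p dT/dt = ṁ c_p (T_in − T) + 90.3.
τ = M/ṁ = 227.13 min; T_ss = T_in + Q̇/(ṁ c_p) = 31.467 °C.
T(t) = T_ss + (T₀ − T_ss) e^(−t/τ). Set T = 25.6:
e^(−t/τ) = (25.6 − 31.467)/(19.0 − 31.467) = 0.47059
t = −227.13 · ln(0.47059) = 171.21 min.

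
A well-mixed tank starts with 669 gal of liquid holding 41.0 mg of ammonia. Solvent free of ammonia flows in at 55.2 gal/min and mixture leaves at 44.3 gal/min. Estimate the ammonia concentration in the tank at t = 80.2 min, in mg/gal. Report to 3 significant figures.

0.000889 mg/gal

Let m(t) be the amount of ammonia. Volume: V(t) = V₀ + (Q_in − Q_out) t = 669 + 10.900 t; V(80.2) = 1543.2 gal.
Species balance (pure solvent in): dm/dt = −Q_out · m/V(t).
Separate: dm/m = −Q_out dt/V(t) ⇒ ln(m/m₀) = −(Q_out/(Q_in−Q_out)) ln(V/V₀).
m = m₀ (V₀/V)^(Q_out/(Q_in−Q_out)) = 41.0 × (669/1543.2)^(4.0642) = 1.3725 mg.
C = m/V = 1.3725/1543.2 = 0.00088939 mg/gal.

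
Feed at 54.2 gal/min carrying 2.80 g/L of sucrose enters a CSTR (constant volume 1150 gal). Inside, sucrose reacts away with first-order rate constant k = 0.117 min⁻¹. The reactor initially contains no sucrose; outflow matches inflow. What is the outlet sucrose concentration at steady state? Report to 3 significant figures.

Species balance: V dC/dt = Q C_in − Q C − k V C.
At steady state: 0 = Q C_in − (Q + kV) C_ss, so C_ss = Q C_in/(Q + kV).
C_ss = 54.2·2.80/(54.2 + 0.117·1150) = 151.76/188.75 = 0.80403 g/L.

0.804 g/L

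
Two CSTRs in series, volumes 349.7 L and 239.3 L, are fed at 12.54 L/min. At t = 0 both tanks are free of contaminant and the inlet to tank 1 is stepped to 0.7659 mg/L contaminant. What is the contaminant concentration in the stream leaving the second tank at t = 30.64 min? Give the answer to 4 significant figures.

0.2906 mg/L

Species balance on tank i: dCᵢ/dt = (Cᵢ₋₁ − Cᵢ)/τᵢ with τᵢ = Vᵢ/Q.
τ₁ = 349.7/12.54 = 27.8868 min; τ₂ = 239.3/12.54 = 19.0829 min.
Tank 1: C₁ = C_in(1 − e^(−t/τ₁)). Tank 2 (τ₁ ≠ τ₂): C₂ = C_in[1 − (τ₁ e^(−t/τ₁) − τ₂ e^(−t/τ₂))/(τ₁ − τ₂)].
At t = 30.64: e^(−t/τ₁) = 0.333294, e^(−t/τ₂) = 0.200764.
C₂ = 0.7659·[1 − (27.8868·0.333294 − 19.0829·0.200764)/(8.80383)] = 0.7659·0.379437 = 0.290611 mg/L.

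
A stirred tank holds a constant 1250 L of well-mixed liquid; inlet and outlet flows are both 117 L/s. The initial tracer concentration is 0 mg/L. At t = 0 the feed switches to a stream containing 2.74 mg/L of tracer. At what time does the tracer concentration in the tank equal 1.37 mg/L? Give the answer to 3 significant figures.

Species balance: V dC/dt = Q(C_in − C) ⇒ τ = V/Q = 10.684 s.
C(t) = C_in + (C₀ − C_in) e^(−t/τ). Set C = 1.37 and solve for t:
e^(−t/τ) = (C − C_in)/(C₀ − C_in) = (1.37 − 2.74)/(0 − 2.74) = 0.50000
t = −τ ln(…) = 10.684 × 0.69315 = 7.4054 s.

7.41 s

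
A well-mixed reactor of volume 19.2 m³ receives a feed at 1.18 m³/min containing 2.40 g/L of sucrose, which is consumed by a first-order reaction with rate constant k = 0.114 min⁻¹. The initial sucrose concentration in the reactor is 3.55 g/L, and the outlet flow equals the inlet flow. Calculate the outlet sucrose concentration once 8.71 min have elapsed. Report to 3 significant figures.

Species balance: V dC/dt = Q C_in − Q C − k V C.
dC/dt = (Q/V) C_in − (Q/V + k) C; effective rate a = Q/V + k = 0.061458 + 0.114 = 0.17546 min⁻¹.
C_ss = Q C_in/(Q + kV) = 0.84066 g/L; C(t) = C_ss + (C₀ − C_ss) e^(−a t).
C(8.71) = 0.84066 + (2.7093)·e^(−0.17546·8.71) = 0.84066 + (2.7093)·0.21692 = 1.4284 g/L.

1.43 g/L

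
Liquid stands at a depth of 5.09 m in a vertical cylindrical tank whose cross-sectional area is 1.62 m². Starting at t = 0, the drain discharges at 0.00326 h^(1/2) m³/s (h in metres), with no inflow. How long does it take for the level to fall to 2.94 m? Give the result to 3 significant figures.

538 s

A dh/dt = −Q_out = −0.00326 √h.
∫ h^(−1/2) dh = −(0.00326/A) ∫ dt, giving 2√h = 2√h₀ − (0.00326/A) t.
t = 2A(√h₀ − √h)/0.00326 = 2·1.62·(√5.09 − √2.94)/0.00326
  = 3.2400 × (2.2561 − 1.7146) / 0.00326 = 538.14 s.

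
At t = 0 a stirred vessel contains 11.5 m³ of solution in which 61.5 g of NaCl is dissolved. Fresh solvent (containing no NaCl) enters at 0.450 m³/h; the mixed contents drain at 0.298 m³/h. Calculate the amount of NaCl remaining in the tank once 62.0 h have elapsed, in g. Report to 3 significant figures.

19.0 g

Let m(t) be the amount of NaCl. Volume: V(t) = V₀ + (Q_in − Q_out) t = 11.5 + 0.15200 t; V(62.0) = 20.924 m³.
No NaCl enters, so dm/dt = −Q_out · (m/V).
Separate: dm/m = −Q_out dt/V(t) ⇒ ln(m/m₀) = −(Q_out/(Q_in−Q_out)) ln(V/V₀).
m = m₀ (V₀/V)^(Q_out/(Q_in−Q_out)) = 61.5 × (11.5/20.924)^(1.9605) = 19.021 g.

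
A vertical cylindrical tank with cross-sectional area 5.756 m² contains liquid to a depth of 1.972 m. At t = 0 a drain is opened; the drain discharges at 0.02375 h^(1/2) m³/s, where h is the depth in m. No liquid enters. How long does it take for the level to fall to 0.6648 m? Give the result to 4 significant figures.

285.5 s

With no inflow, A dh/dt = −0.02375 √h.
Separate and integrate: 2(√h − √h₀) = −(0.02375/A) t.
t = 2A(√h₀ − √h)/0.02375 = 2·5.756·(√1.972 − √0.6648)/0.02375
  = 11.5120 × (1.40428 − 0.815353) / 0.02375 = 285.462 s.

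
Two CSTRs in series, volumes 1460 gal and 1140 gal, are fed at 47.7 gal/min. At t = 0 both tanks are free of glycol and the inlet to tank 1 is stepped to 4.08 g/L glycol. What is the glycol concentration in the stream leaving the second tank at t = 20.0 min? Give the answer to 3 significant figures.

0.690 g/L

Species balance on tank i: dCᵢ/dt = (Cᵢ₋₁ − Cᵢ)/τᵢ with τᵢ = Vᵢ/Q.
τ₁ = 1460/47.7 = 30.608 min; τ₂ = 1140/47.7 = 23.899 min.
Tank 1: C₁ = C_in(1 − e^(−t/τ₁)). Tank 2 (τ₁ ≠ τ₂): C₂ = C_in[1 − (τ₁ e^(−t/τ₁) − τ₂ e^(−t/τ₂))/(τ₁ − τ₂)].
At t = 20.0: e^(−t/τ₁) = 0.52026, e^(−t/τ₂) = 0.43308.
C₂ = 4.08·[1 − (30.608·0.52026 − 23.899·0.43308)/(6.7086)] = 4.08·0.16914 = 0.69010 g/L.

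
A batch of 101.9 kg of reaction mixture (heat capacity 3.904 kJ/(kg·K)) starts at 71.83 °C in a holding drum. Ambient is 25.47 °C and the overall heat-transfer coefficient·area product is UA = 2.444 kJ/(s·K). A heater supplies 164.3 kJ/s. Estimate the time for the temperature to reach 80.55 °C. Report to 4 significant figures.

88.08 s

Lumped-capacitance energy balance: M c_p dT/dt = UA(T_amb − T) + Q̇.
τ = M c_p/UA = 162.773 s; T_ss = T_amb + Q̇/UA = 25.47 + 164.3/2.444 = 92.6959 °C.
T(t) = T_ss + (T₀ − T_ss)e^(−t/τ); set T = 80.55:
t = −τ ln[(T − T_ss)/(T₀ − T_ss)] = −162.773 · ln(0.582092) = 88.0808 s.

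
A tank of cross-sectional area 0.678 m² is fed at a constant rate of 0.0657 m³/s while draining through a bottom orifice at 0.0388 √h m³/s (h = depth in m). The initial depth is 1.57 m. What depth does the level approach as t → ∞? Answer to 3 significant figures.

2.87 m

A dh/dt = Q_in − 0.0388 √h. Steady state requires inflow = outflow:
Q_in = 0.0388 √h_ss ⇒ √h_ss = 0.0657/0.0388 = 1.6933.
h_ss = 1.6933² = 2.8673 m. (Since h₀ = 1.57 m < h_ss, the level will rise toward this value.)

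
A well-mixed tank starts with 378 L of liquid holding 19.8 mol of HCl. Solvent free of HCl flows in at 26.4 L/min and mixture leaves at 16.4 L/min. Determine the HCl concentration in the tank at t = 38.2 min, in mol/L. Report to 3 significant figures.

0.00829 mol/L

Let m(t) be the amount of HCl. Volume: V(t) = V₀ + (Q_in − Q_out) t = 378 + 10.000 t; V(38.2) = 760.00 L.
Species balance (pure solvent in): dm/dt = −Q_out · m/V(t).
Separate: dm/m = −Q_out dt/V(t) ⇒ ln(m/m₀) = −(Q_out/(Q_in−Q_out)) ln(V/V₀).
m = m₀ (V₀/V)^(Q_out/(Q_in−Q_out)) = 19.8 × (378/760.00)^(1.6400) = 6.2982 mol.
C = m/V = 6.2982/760.00 = 0.0082871 mol/L.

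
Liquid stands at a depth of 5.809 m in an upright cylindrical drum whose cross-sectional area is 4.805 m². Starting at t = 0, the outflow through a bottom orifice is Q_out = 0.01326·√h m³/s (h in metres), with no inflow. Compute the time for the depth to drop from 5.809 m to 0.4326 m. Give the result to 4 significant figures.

A dh/dt = −Q_out = −0.01326 √h.
Separate and integrate: 2(√h − √h₀) = −(0.01326/A) t.
t = 2A(√h₀ − √h)/0.01326 = 2·4.805·(√5.809 − √0.4326)/0.01326
  = 9.61000 × (2.41019 − 0.657723) / 0.01326 = 1270.07 s.

1270 s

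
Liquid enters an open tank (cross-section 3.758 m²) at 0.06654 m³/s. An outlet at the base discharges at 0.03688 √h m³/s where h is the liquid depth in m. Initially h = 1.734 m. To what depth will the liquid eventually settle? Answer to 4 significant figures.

Level balance: A dh/dt = 0.06654 − 0.03688 √h. Setting dh/dt = 0:
Q_in = 0.03688 √h_ss ⇒ √h_ss = 0.06654/0.03688 = 1.80423.
h_ss = 1.80423² = 3.25525 m. (Since h₀ = 1.734 m < h_ss, the level will rise toward this value.)

3.255 m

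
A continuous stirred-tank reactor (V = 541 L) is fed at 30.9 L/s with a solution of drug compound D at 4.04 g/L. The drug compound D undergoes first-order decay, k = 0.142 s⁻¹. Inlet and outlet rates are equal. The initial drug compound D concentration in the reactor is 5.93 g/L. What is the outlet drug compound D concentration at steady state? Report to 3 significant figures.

1.16 g/L

Accumulation = in − out − consumed: V dC/dt = Q C_in − Q C − k V C.
At steady state: 0 = Q C_in − (Q + kV) C_ss, so C_ss = Q C_in/(Q + kV).
C_ss = 30.9·4.04/(30.9 + 0.142·541) = 124.84/107.72 = 1.1589 g/L.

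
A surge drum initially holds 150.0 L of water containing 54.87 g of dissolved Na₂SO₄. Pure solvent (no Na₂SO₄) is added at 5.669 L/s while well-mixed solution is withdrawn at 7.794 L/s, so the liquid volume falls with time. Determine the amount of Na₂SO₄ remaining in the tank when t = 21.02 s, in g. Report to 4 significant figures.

15.00 g

Let m(t) be the amount of Na₂SO₄. Volume: V(t) = V₀ + (Q_in − Q_out) t = 150.0 − 2.12500 t; V(21.02) = 105.333 L.
Species balance (pure solvent in): dm/dt = −Q_out · m/V(t).
Separate: dm/m = −Q_out dt/V(t) ⇒ ln(m/m₀) = −(Q_out/(Q_in−Q_out)) ln(V/V₀).
m = m₀ (V₀/V)^(Q_out/(Q_in−Q_out)) = 54.87 × (150.0/105.333)^(-3.66776) = 15.0047 g.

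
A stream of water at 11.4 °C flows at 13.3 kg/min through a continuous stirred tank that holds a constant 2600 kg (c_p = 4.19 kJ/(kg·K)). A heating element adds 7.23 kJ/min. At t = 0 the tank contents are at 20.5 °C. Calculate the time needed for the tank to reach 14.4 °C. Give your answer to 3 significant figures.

Heat balance on the well-mixed liquid: M c_p dT/dt = ṁ c_p (T_in − T) + 7.23.
τ = M/ṁ = 195.49 min; T_ss = T_in + Q̇/(ṁ c_p) = 11.530 °C.
T(t) = T_ss + (T₀ − T_ss) e^(−t/τ). Set T = 14.4:
e^(−t/τ) = (14.4 − 11.530)/(20.5 − 11.530) = 0.31998
t = −195.49 · ln(0.31998) = 222.76 min.

223 min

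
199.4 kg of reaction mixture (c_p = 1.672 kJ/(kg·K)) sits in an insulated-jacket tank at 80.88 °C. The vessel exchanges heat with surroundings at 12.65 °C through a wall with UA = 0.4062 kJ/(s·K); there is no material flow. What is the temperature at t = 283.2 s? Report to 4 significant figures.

Heat balance on the well-mixed liquid: M c_p dT/dt = −UA(T − T_amb).
dT/dt = (T_ss − T)/τ with T_ss = T_amb = 12.6500 °C, τ = M c_p/UA = 199.4·1.672/0.4062 = 820.770 s.
Integrating: T(t) = T_ss + (T₀ − T_ss) e^(−t/τ).
T(283.2) = 12.6500 + (68.2300)·0.708191 = 60.9699 °C.

60.97 °C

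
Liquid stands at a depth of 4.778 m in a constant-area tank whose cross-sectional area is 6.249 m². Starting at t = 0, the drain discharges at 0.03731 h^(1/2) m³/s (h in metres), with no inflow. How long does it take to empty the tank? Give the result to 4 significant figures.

A dh/dt = −Q_out = −0.03731 √h.
∫ h^(−1/2) dh = −(0.03731/A) ∫ dt, giving 2√h = 2√h₀ − (0.03731/A) t.
Set h = 0: 2√h₀ = (0.03731/A) t_empty ⇒ t_empty = 2A√h₀/0.03731.
t_empty = 2·6.249·√4.778/0.03731 = 12.4980·2.18586/0.03731 = 732.215 s.

732.2 s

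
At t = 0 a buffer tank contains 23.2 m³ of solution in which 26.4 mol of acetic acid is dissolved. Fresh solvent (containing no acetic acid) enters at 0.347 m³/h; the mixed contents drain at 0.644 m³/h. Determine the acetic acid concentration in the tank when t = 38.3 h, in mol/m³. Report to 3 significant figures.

0.518 mol/m³

Total volume: dV/dt = Q_in − Q_out = -0.29700 m³/h, so V(t) = 23.2 − 0.29700 t and V(38.3) = 11.825 m³.
Species balance (pure solvent in): dm/dt = −Q_out · m/V(t).
Separate: dm/m = −Q_out dt/V(t) ⇒ ln(m/m₀) = −(Q_out/(Q_in−Q_out)) ln(V/V₀).
m = m₀ (V₀/V)^(Q_out/(Q_in−Q_out)) = 26.4 × (23.2/11.825)^(-2.1684) = 6.1228 mol.
C = m/V = 6.1228/11.825 = 0.51779 mol/m³.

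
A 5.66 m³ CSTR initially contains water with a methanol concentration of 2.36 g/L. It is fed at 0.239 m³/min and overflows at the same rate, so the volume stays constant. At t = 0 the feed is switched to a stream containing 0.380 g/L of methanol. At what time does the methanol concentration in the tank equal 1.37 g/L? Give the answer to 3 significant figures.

16.4 min

Species balance: V dC/dt = Q(C_in − C) ⇒ τ = V/Q = 23.682 min.
C(t) = C_in + (C₀ − C_in) e^(−t/τ). Set C = 1.37 and solve for t:
e^(−t/τ) = (C − C_in)/(C₀ − C_in) = (1.37 − 0.380)/(2.36 − 0.380) = 0.50000
t = −τ ln(…) = 23.682 × 0.69315 = 16.415 min.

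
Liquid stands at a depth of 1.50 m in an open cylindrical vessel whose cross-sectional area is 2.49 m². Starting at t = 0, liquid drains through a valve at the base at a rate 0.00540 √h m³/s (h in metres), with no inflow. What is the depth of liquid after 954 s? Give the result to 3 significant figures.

Mass balance (ρ constant): A dh/dt = −0.00540 √h.
∫ h^(−1/2) dh = −(0.00540/A) ∫ dt, giving 2√h = 2√h₀ − (0.00540/A) t.
√h = √1.50 − 0.00540·954/(2·2.49) = 1.2247 − 1.0345 = 0.19029.
h = 0.19029² = 0.036209 m.

0.0362 m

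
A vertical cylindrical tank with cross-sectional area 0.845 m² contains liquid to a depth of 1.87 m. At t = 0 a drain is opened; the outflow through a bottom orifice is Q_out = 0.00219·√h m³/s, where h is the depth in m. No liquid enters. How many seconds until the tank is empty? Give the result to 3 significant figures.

1060 s

Accumulation of liquid (constant cross-section A): A dh/dt = −0.00219 √h.
Separate and integrate: 2(√h − √h₀) = −(0.00219/A) t.
Set h = 0: 2√h₀ = (0.00219/A) t_empty ⇒ t_empty = 2A√h₀/0.00219.
t_empty = 2·0.845·√1.87/0.00219 = 1.6900·1.3675/0.00219 = 1055.3 s.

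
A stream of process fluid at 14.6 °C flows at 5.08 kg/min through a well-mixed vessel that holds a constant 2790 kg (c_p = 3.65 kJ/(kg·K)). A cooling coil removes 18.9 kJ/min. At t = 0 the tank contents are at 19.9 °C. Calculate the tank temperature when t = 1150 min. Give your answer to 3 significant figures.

14.4 °C

M c_p dT/dt = ṁ c_p (T_in − T) − Q̇.
τ = M/ṁ = 549.21 min; T_ss = T_in − Q̇/(ṁ c_p) = 14.6 − 18.9/(5.08·3.65) = 13.581 °C.
Solution: T(t) = T_ss + (T₀ − T_ss) e^(−t/τ).
T(1150) = 13.581 + (6.3193)·e^(−1150/549.21) = 13.581 + (6.3193)·0.12320 = 14.359 °C.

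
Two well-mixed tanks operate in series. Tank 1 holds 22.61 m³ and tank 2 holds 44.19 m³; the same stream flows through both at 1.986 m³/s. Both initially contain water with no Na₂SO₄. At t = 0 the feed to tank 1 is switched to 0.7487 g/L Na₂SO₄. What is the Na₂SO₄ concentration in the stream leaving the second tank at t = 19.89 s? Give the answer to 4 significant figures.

0.2583 g/L

Each tank obeys Vᵢ dCᵢ/dt = Q(Cᵢ₋₁ − Cᵢ), so τᵢ = Vᵢ/Q.
τ₁ = 22.61/1.986 = 11.3847 s; τ₂ = 44.19/1.986 = 22.2508 s.
Solving the cascade with C₁(0)=C₂(0)=0 gives C₂(t) = C_in[1 − (τ₁ e^(−t/τ₁) − τ₂ e^(−t/τ₂))/(τ₁ − τ₂)].
At t = 19.89: e^(−t/τ₁) = 0.174282, e^(−t/τ₂) = 0.409056.
C₂ = 0.7487·[1 − (11.3847·0.174282 − 22.2508·0.409056)/(-10.8661)] = 0.7487·0.344963 = 0.258274 g/L.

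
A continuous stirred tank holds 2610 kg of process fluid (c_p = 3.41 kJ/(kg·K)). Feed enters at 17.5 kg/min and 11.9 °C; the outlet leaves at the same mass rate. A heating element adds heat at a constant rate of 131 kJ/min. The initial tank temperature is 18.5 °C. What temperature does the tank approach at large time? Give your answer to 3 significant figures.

Heat balance on the well-mixed liquid: M c_p dT/dt = ṁ c_p (T_in − T) + 131.
At steady state dT/dt = 0 ⇒ T_ss = T_in + Q̇/(ṁ c_p) = 11.9 + 131/(17.5·3.41) = 14.095 °C.

14.1 °C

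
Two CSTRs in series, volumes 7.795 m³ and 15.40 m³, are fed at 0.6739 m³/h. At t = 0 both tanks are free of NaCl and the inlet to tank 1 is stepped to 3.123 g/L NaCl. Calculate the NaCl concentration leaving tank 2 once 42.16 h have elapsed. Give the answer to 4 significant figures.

2.207 g/L

Each tank obeys Vᵢ dCᵢ/dt = Q(Cᵢ₋₁ − Cᵢ), so τᵢ = Vᵢ/Q.
τ₁ = 7.795/0.6739 = 11.5670 h; τ₂ = 15.40/0.6739 = 22.8521 h.
Solving the cascade with C₁(0)=C₂(0)=0 gives C₂(t) = C_in[1 − (τ₁ e^(−t/τ₁) − τ₂ e^(−t/τ₂))/(τ₁ − τ₂)].
At t = 42.16: e^(−t/τ₁) = 0.0261253, e^(−t/τ₂) = 0.158039.
C₂ = 3.123·[1 − (11.5670·0.0261253 − 22.8521·0.158039)/(-11.2851)] = 3.123·0.706751 = 2.20718 g/L.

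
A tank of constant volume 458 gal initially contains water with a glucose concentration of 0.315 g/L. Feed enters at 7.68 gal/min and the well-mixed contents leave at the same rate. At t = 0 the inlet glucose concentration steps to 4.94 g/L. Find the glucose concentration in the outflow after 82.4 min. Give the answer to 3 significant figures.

3.78 g/L

Species balance on the tank: V dC/dt = Q(C_in − C).
So dC/dt = (C_in − C)/τ with τ = V/Q = 458/7.68 = 59.635 min.
Integrating: C(t) = C_in + (C₀ − C_in) e^(−t/τ).
C(82.4) = 4.94 + (0.315 − 4.94)·e^(−82.4/59.635) = 4.94 + (-4.6250)·0.25114 = 3.7785 g/L.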